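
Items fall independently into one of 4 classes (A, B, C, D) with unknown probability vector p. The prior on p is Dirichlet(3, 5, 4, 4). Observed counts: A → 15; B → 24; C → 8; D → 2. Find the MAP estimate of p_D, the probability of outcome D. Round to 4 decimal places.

MAP estimate of p_D = 0.0820

The posterior is Dirichlet(αᵢ + nᵢ) = Dirichlet(18, 29, 12, 6).
For a Dirichlet(a₁,…,a_K) with all aᵢ > 1, the mode has j-th component (aⱼ − 1)/(Σaᵢ − K).
Here Σaᵢ = 65 and K = 4, so p_D = (6 − 1)/(65 − 4) = 5/61 ≈ 0.0820.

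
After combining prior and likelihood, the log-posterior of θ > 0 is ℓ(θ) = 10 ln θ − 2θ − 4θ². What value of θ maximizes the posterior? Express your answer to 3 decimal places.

ℓ'(θ) = 10/θ − 2 − 8θ. Setting this to zero and multiplying by θ: 8θ² + 2θ − 10 = 0.
θ = (−2 + √(2² + 4·8·10)) / (2·8) = (−2 + √324) / 16 = (−2 + 18)/16 = 1.
ℓ''(θ) = −10/θ² − 8 < 0, confirming a maximum.

θ̂_MAP = 1.000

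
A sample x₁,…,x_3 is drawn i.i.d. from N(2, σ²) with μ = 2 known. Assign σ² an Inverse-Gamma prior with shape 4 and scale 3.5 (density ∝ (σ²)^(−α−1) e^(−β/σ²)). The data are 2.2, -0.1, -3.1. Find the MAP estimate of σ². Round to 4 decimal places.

σ̂²_MAP = 2.8815

Sum of squared deviations about the known mean: SS = (2.2−2)² + (-0.1−2)² + (-3.1−2)² = 30.46.
The Normal likelihood contributes (σ²)^(−n/2) exp(−SS/(2σ²)), so the posterior is Inverse-Gamma(α + n/2, β + SS/2) = Inverse-Gamma(5.5, 18.73).
The mode of Inverse-Gamma(a, b) is b/(a+1) = 18.73/6.5 ≈ 2.8815.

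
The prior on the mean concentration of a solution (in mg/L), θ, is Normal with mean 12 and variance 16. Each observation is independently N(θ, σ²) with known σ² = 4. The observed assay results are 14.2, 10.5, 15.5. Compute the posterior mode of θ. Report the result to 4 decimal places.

n = 3; x̄ = (14.2 + 10.5 + 15.5)/3 = 40.2/3 = 13.4.
For a Normal prior and Normal likelihood with known variance, the posterior is Normal; its mode equals its mean, the precision-weighted average.
Prior precision 1/σ₀² = 1/16 = 0.0625; data precision n/σ² = 3/4 = 0.75.
θ̂ = (0.0625·12 + 0.75·13.4) / (0.0625 + 0.75) = 10.8/0.8125 = 864/65 ≈ 13.2923.

θ̂_MAP = 13.2923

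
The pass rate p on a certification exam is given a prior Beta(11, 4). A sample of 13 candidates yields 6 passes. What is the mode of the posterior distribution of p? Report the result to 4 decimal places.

Prior: Beta(11, 4).
Data: 6 successes in 13 trials. The binomial likelihood contributes p^6(1−p)^7, so the posterior is Beta(11+6, 4+7) = Beta(17, 11).
For Beta(a, b) with a, b > 1 the mode is (a−1)/(a+b−2) = 16/26 ≈ 0.6154.

p̂_MAP = 0.6154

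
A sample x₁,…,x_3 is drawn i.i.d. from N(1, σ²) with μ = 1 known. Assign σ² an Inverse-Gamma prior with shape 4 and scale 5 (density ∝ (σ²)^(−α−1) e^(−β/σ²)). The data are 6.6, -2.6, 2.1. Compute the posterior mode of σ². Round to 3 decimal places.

σ̂²_MAP = 4.272

Sum of squared deviations about the known mean: SS = (6.6−1)² + (-2.6−1)² + (2.1−1)² = 45.53.
The Normal likelihood contributes (σ²)^(−n/2) exp(−SS/(2σ²)), so the posterior is Inverse-Gamma(α + n/2, β + SS/2) = Inverse-Gamma(5.5, 27.765).
The mode of Inverse-Gamma(a, b) is b/(a+1) = 27.765/6.5 ≈ 4.272.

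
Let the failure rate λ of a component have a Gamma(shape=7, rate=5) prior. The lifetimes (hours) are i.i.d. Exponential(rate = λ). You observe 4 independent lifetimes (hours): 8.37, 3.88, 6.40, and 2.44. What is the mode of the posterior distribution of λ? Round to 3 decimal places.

The Exponential(rate=λ) likelihood is ∝ λ^n e^(−λΣtᵢ). Here n = 4 and Σtᵢ = 8.37 + 3.88 + 6.40 + 2.44 = 21.09.
Posterior ∝ λ^6e^(−5λ) · λ^4e^(−21.09λ) = λ^10e^(−26.09λ), i.e. Gamma(11, 26.09).
Mode = (a−1)/b = 10/26.09 ≈ 0.383.

λ̂_MAP = 0.383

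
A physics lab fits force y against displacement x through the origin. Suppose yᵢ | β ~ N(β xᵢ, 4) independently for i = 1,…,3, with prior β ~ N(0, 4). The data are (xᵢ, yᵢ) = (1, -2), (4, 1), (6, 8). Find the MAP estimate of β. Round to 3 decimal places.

β̂_MAP = 0.926

log p(β | y) = −Σ(yᵢ − βxᵢ)²/(2·4) − β²/(2·4) + const.
Setting the derivative to zero: Σxᵢ(yᵢ − βxᵢ)/4 − β/4 = 0, so β = Σxᵢyᵢ / (Σxᵢ² + σ²/τ²).
Σxᵢyᵢ = 1·(-2) + 4·1 + 6·8 = 50; Σxᵢ² = 53; σ²/τ² = 1.
β̂_MAP = 50 / (53 + 1) = 50/54 ≈ 0.926.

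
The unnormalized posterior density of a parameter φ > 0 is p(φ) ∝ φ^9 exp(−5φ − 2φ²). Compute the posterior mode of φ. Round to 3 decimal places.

ℓ'(φ) = 9/φ − 5 − 4φ. Setting this to zero and multiplying by φ: 4φ² + 5φ − 9 = 0.
φ = (−5 + √(5² + 4·4·9)) / (2·4) = (−5 + √169) / 8 = (−5 + 13)/8 = 1.
ℓ''(φ) = −9/φ² − 4 < 0, confirming a maximum.

φ̂_MAP = 1.000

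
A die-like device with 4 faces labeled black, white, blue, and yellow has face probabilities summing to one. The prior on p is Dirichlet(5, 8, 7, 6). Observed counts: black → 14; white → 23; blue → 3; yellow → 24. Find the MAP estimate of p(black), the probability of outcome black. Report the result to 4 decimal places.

The posterior is Dirichlet(αᵢ + nᵢ) = Dirichlet(19, 31, 10, 30).
For a Dirichlet(a₁,…,a_K) with all aᵢ > 1, the mode has j-th component (aⱼ − 1)/(Σaᵢ − K).
Here Σaᵢ = 90 and K = 4, so p(black) = (19 − 1)/(90 − 4) = 18/86 ≈ 0.2093.

MAP estimate of p(black) = 0.2093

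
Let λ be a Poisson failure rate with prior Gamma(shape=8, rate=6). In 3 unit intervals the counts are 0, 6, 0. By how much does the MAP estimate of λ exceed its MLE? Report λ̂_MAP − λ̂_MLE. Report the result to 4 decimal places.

MAP − MLE = -0.5556

Σxᵢ = 6. Posterior is Gamma(14, 9); MAP = (14−1)/9 = 13/9 ≈ 1.44444.
MLE = x̄ = 6/3 ≈ 2.00000.
Difference = 13/9 − 6/3 = -5/9 ≈ -0.5556.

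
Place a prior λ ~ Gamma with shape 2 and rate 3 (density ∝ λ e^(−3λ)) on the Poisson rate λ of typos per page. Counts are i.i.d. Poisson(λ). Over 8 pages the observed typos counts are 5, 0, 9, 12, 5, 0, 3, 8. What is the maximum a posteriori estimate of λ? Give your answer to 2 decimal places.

Σxᵢ = 5+0+9+12+5+0+3+8 = 42, with n = 8.
Posterior ∝ λe^(−3λ) · λ^42e^(−8λ) = λ^43e^(−11λ), i.e. Gamma(shape=44, rate=11).
The mode of a Gamma(a, b) with a ≥ 1 (shape–rate) is (a−1)/b = 43/11 ≈ 3.91.

λ̂_MAP = 3.91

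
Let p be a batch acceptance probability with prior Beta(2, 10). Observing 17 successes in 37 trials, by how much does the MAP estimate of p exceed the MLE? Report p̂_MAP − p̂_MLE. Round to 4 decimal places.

MAP − MLE = -0.0765

Posterior is Beta(19, 30); MAP = (19−1)/(49−2) = 18/47 ≈ 0.38298.
MLE ignores the prior: p̂_MLE = k/n = 17/37 ≈ 0.45946.
Difference = 18/47 − 17/37 = -133/1739 ≈ -0.0765.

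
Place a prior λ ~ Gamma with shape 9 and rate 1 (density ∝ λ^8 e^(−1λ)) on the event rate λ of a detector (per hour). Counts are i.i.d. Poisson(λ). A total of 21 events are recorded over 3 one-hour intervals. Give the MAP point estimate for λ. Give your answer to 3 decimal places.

λ̂_MAP = 7.250

Σxᵢ = 21, n = 3.
Posterior ∝ λ^8e^(−1λ) · λ^21e^(−3λ) = λ^29e^(−4λ), i.e. Gamma(shape=30, rate=4).
The mode of a Gamma(a, b) with a ≥ 1 (shape–rate) is (a−1)/b = 29/4 ≈ 7.250.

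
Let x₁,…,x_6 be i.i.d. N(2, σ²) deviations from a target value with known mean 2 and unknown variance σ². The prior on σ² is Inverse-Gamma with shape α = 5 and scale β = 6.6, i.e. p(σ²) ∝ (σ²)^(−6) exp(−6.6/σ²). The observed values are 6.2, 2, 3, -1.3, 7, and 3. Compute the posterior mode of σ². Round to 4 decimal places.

Sum of squared deviations about the known mean: SS = (6.2−2)² + (2−2)² + (3−2)² + (-1.3−2)² + (7−2)² + (3−2)² = 55.53.
The Normal likelihood contributes (σ²)^(−n/2) exp(−SS/(2σ²)), so the posterior is Inverse-Gamma(α + n/2, β + SS/2) = Inverse-Gamma(8, 34.365).
The mode of Inverse-Gamma(a, b) is b/(a+1) = 34.365/9 ≈ 3.8183.

σ̂²_MAP = 3.8183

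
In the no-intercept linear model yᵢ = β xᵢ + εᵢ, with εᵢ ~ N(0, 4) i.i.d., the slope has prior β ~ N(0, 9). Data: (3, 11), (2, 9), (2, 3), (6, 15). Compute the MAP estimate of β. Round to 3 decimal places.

log p(β | y) = −Σ(yᵢ − βxᵢ)²/(2·4) − β²/(2·9) + const.
Setting the derivative to zero: Σxᵢ(yᵢ − βxᵢ)/4 − β/9 = 0, so β = Σxᵢyᵢ / (Σxᵢ² + σ²/τ²).
Σxᵢyᵢ = 3·11 + 2·9 + 2·3 + 6·15 = 147; Σxᵢ² = 53; σ²/τ² = 4/9.
β̂_MAP = 147 / (53 + 4/9) = 147/(481/9) = 1323/481 ≈ 2.751.

β̂_MAP = 2.751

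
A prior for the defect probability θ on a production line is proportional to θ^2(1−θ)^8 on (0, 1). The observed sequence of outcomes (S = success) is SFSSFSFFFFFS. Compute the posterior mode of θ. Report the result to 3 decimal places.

θ̂_MAP = 0.318

The prior density ∝ θ^2(1−θ)^8 is the kernel of Beta(3, 9).
Data: 5 successes in 12 trials (from the sequence). The binomial likelihood contributes θ^5(1−θ)^7, so the posterior is Beta(3+5, 9+7) = Beta(8, 16).
For Beta(a, b) with a, b > 1 the mode is (a−1)/(a+b−2) = 7/22 ≈ 0.318.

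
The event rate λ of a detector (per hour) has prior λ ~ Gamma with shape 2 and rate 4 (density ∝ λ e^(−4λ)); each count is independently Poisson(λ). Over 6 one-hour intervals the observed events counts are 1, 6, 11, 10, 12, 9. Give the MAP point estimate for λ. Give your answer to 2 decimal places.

λ̂_MAP = 5.00

Σxᵢ = 1+6+11+10+12+9 = 49, with n = 6.
Posterior ∝ λe^(−4λ) · λ^49e^(−6λ) = λ^50e^(−10λ), i.e. Gamma(shape=51, rate=10).
The mode of a Gamma(a, b) with a ≥ 1 (shape–rate) is (a−1)/b = 50/10 ≈ 5.00.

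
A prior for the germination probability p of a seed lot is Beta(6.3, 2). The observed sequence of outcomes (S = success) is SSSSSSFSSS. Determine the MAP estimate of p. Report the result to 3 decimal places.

Prior: Beta(6.3, 2).
Data: 9 successes in 10 trials (from the sequence). The binomial likelihood contributes p^9(1−p)^1, so the posterior is Beta(6.3+9, 2+1) = Beta(15.3, 3).
For Beta(a, b) with a, b > 1 the mode is (a−1)/(a+b−2) = 14.3/16.3 ≈ 0.877.

p̂_MAP = 0.877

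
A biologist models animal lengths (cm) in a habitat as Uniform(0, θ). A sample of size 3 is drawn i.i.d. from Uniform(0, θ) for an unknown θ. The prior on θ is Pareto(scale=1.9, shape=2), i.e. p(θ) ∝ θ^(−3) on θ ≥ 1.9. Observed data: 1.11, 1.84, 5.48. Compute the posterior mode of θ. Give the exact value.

The Uniform(0, θ) likelihood is θ^(−n) for θ ≥ max(xᵢ), zero otherwise. Here max(xᵢ) = 5.48.
Posterior ∝ θ^(−3) · θ^(−3) = θ^(−6) on θ ≥ max(1.9, 5.48) = 5.48.
This density is strictly decreasing in θ, so the posterior mode lies at the lower boundary of the support.

θ̂_MAP = 5.48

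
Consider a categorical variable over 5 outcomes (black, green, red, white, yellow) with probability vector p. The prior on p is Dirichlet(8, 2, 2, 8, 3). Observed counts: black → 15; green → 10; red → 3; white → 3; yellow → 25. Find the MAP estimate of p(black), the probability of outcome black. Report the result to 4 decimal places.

The posterior is Dirichlet(αᵢ + nᵢ) = Dirichlet(23, 12, 5, 11, 28).
For a Dirichlet(a₁,…,a_K) with all aᵢ > 1, the mode has j-th component (aⱼ − 1)/(Σaᵢ − K).
Here Σaᵢ = 79 and K = 5, so p(black) = (23 − 1)/(79 − 5) = 22/74 ≈ 0.2973.

MAP estimate of p(black) = 0.2973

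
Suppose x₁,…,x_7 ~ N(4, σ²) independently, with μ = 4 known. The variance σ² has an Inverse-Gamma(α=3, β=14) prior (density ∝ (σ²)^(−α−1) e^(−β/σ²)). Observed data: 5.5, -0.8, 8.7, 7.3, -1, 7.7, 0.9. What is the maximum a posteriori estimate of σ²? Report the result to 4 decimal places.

Sum of squared deviations about the known mean: SS = (5.5−4)² + (-0.8−4)² + (8.7−4)² + (7.3−4)² + (-1−4)² + (7.7−4)² + (0.9−4)² = 106.57.
The Normal likelihood contributes (σ²)^(−n/2) exp(−SS/(2σ²)), so the posterior is Inverse-Gamma(α + n/2, β + SS/2) = Inverse-Gamma(6.5, 67.285).
The mode of Inverse-Gamma(a, b) is b/(a+1) = 67.285/7.5 ≈ 8.9713.

σ̂²_MAP = 8.9713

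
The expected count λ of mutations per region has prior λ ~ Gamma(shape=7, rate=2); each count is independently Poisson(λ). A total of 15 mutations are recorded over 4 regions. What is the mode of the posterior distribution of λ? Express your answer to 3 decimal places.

λ̂_MAP = 3.500

Σxᵢ = 15, n = 4.
Posterior ∝ λ^6e^(−2λ) · λ^15e^(−4λ) = λ^21e^(−6λ), i.e. Gamma(shape=22, rate=6).
The mode of a Gamma(a, b) with a ≥ 1 (shape–rate) is (a−1)/b = 21/6 ≈ 3.500.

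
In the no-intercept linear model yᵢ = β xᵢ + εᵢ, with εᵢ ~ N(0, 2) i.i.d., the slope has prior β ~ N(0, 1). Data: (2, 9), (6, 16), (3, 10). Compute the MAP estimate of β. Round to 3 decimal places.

β̂_MAP = 2.824

log p(β | y) = −Σ(yᵢ − βxᵢ)²/(2·2) − β²/(2·1) + const.
Setting the derivative to zero: Σxᵢ(yᵢ − βxᵢ)/2 − β/1 = 0, so β = Σxᵢyᵢ / (Σxᵢ² + σ²/τ²).
Σxᵢyᵢ = 2·9 + 6·16 + 3·10 = 144; Σxᵢ² = 49; σ²/τ² = 2.
β̂_MAP = 144 / (49 + 2) = 144/51 ≈ 2.824.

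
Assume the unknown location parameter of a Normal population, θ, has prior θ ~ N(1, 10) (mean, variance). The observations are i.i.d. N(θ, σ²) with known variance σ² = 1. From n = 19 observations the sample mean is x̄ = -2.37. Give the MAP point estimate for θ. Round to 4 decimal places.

θ̂_MAP = -2.3524

n = 19, x̄ = -2.37.
For a Normal prior and Normal likelihood with known variance, the posterior is Normal; its mode equals its mean, the precision-weighted average.
Prior precision 1/σ₀² = 1/10 = 0.1; data precision n/σ² = 19/1 = 19.
θ̂ = (0.1·1 + 19·(-2.37)) / (0.1 + 19) = (-44.93)/19.1 = -4493/1910 ≈ -2.3524.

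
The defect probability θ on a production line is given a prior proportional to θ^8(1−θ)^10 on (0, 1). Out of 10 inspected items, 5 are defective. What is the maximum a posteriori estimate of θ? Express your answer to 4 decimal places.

θ̂_MAP = 0.4643

The prior density ∝ θ^8(1−θ)^10 is the kernel of Beta(9, 11).
Data: 5 successes in 10 trials. The binomial likelihood contributes θ^5(1−θ)^5, so the posterior is Beta(9+5, 11+5) = Beta(14, 16).
For Beta(a, b) with a, b > 1 the mode is (a−1)/(a+b−2) = 13/28 ≈ 0.4643.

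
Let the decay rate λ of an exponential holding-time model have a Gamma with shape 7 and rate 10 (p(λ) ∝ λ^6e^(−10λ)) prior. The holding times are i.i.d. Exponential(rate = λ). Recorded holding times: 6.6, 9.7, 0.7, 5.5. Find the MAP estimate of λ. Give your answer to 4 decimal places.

λ̂_MAP = 0.3077

The Exponential(rate=λ) likelihood is ∝ λ^n e^(−λΣtᵢ). Here n = 4 and Σtᵢ = 6.6 + 9.7 + 0.7 + 5.5 = 22.5.
Posterior ∝ λ^6e^(−10λ) · λ^4e^(−22.5λ) = λ^10e^(−32.5λ), i.e. Gamma(11, 32.5).
Mode = (a−1)/b = 10/32.5 ≈ 0.3077.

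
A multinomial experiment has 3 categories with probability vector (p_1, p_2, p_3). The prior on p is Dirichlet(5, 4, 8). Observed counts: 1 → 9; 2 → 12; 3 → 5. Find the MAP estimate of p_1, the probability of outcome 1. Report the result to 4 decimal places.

MAP estimate: 0.3250

The posterior is Dirichlet(αᵢ + nᵢ) = Dirichlet(14, 16, 13).
For a Dirichlet(a₁,…,a_K) with all aᵢ > 1, the mode has j-th component (aⱼ − 1)/(Σaᵢ − K).
Here Σaᵢ = 43 and K = 3, so p_1 = (14 − 1)/(43 − 3) = 13/40 ≈ 0.3250.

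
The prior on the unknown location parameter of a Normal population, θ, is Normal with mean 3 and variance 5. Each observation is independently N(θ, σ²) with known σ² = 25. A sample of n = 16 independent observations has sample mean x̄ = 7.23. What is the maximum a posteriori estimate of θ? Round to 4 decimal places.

n = 16, x̄ = 7.23.
For a Normal prior and Normal likelihood with known variance, the posterior is Normal; its mode equals its mean, the precision-weighted average.
Prior precision 1/σ₀² = 1/5 = 0.2; data precision n/σ² = 16/25 = 0.64.
θ̂ = (0.2·3 + 0.64·7.23) / (0.2 + 0.64) = 5.2272/0.84 = 1089/175 ≈ 6.2229.

θ̂_MAP = 6.2229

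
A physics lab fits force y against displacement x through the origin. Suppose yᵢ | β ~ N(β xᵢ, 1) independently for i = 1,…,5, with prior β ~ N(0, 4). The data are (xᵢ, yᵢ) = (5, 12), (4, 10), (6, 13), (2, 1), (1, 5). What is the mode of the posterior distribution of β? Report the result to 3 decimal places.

log p(β | y) = −Σ(yᵢ − βxᵢ)²/(2·1) − β²/(2·4) + const.
Setting the derivative to zero: Σxᵢ(yᵢ − βxᵢ)/1 − β/4 = 0, so β = Σxᵢyᵢ / (Σxᵢ² + σ²/τ²).
Σxᵢyᵢ = 5·12 + 4·10 + 6·13 + 2·1 + 1·5 = 185; Σxᵢ² = 82; σ²/τ² = 0.25.
β̂_MAP = 185 / (82 + 0.25) = 185/82.25 ≈ 2.249.

β̂_MAP = 2.249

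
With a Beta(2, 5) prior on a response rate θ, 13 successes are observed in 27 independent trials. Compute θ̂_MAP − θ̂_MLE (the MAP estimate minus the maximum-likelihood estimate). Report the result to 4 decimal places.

Posterior is Beta(15, 19); MAP = (15−1)/(34−2) = 14/32 ≈ 0.43750.
MLE ignores the prior: θ̂_MLE = k/n = 13/27 ≈ 0.48148.
Difference = 14/32 − 13/27 = -19/432 ≈ -0.0440.

MAP − MLE = -0.0440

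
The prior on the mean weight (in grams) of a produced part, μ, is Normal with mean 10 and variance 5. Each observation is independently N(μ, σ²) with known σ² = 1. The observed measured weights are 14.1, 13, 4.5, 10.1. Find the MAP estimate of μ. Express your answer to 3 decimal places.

n = 4; x̄ = (14.1 + 13 + 4.5 + 10.1)/4 = 41.7/4 = 10.425.
For a Normal prior and Normal likelihood with known variance, the posterior is Normal; its mode equals its mean, the precision-weighted average.
Prior precision 1/σ₀² = 1/5 = 0.2; data precision n/σ² = 4/1 = 4.
μ̂ = (0.2·10 + 4·10.425) / (0.2 + 4) = 43.7/4.2 = 437/42 ≈ 10.405.

μ̂_MAP = 10.405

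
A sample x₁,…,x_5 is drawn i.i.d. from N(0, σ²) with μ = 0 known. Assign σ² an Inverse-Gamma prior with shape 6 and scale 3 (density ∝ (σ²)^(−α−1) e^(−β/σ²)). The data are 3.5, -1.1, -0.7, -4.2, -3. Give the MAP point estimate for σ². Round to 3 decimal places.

Sum of squared deviations about the known mean: SS = (3.5−0)² + (-1.1−0)² + (-0.7−0)² + (-4.2−0)² + (-3−0)² = 40.59.
The Normal likelihood contributes (σ²)^(−n/2) exp(−SS/(2σ²)), so the posterior is Inverse-Gamma(α + n/2, β + SS/2) = Inverse-Gamma(8.5, 23.295).
The mode of Inverse-Gamma(a, b) is b/(a+1) = 23.295/9.5 ≈ 2.452.

σ̂²_MAP = 2.452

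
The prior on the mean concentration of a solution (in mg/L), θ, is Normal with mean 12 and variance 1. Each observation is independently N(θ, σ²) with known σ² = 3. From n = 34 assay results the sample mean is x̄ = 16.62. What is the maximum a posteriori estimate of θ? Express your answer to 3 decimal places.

θ̂_MAP = 16.245

n = 34, x̄ = 16.62.
For a Normal prior and Normal likelihood with known variance, the posterior is Normal; its mode equals its mean, the precision-weighted average.
Prior precision 1/σ₀² = 1/1 = 1; data precision n/σ² = 34/3.
θ̂ = (1·12 + (34/3)·16.62) / (1 + 34/3) = 200.36/(37/3) = 15027/925 ≈ 16.245.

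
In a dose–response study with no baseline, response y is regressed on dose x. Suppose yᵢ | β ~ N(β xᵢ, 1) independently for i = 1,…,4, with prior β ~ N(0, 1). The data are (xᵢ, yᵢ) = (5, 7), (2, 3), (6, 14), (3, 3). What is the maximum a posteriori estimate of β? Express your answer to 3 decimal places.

log p(β | y) = −Σ(yᵢ − βxᵢ)²/(2·1) − β²/(2·1) + const.
Setting the derivative to zero: Σxᵢ(yᵢ − βxᵢ)/1 − β/1 = 0, so β = Σxᵢyᵢ / (Σxᵢ² + σ²/τ²).
Σxᵢyᵢ = 5·7 + 2·3 + 6·14 + 3·3 = 134; Σxᵢ² = 74; σ²/τ² = 1.
β̂_MAP = 134 / (74 + 1) = 134/75 ≈ 1.787.

β̂_MAP = 1.787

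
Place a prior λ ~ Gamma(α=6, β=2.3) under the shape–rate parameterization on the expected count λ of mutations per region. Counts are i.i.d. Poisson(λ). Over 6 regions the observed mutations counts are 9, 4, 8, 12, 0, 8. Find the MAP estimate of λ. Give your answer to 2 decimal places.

λ̂_MAP = 5.54

Σxᵢ = 9+4+8+12+0+8 = 41, with n = 6.
Posterior ∝ λ^5e^(−2.3λ) · λ^41e^(−6λ) = λ^46e^(−8.3λ), i.e. Gamma(shape=47, rate=8.3).
The mode of a Gamma(a, b) with a ≥ 1 (shape–rate) is (a−1)/b = 46/8.3 ≈ 5.54.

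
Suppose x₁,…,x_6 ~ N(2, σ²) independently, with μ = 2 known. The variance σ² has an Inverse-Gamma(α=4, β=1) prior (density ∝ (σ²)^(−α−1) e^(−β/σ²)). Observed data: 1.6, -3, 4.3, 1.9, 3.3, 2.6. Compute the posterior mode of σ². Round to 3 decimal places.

σ̂²_MAP = 2.157

Sum of squared deviations about the known mean: SS = (1.6−2)² + (-3−2)² + (4.3−2)² + (1.9−2)² + (3.3−2)² + (2.6−2)² = 32.51.
The Normal likelihood contributes (σ²)^(−n/2) exp(−SS/(2σ²)), so the posterior is Inverse-Gamma(α + n/2, β + SS/2) = Inverse-Gamma(7, 17.255).
The mode of Inverse-Gamma(a, b) is b/(a+1) = 17.255/8 ≈ 2.157.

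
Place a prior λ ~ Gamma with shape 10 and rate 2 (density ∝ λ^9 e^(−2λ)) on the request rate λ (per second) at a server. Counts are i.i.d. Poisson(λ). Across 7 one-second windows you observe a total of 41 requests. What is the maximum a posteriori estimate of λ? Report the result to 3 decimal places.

λ̂_MAP = 5.556

Σxᵢ = 41, n = 7.
Posterior ∝ λ^9e^(−2λ) · λ^41e^(−7λ) = λ^50e^(−9λ), i.e. Gamma(shape=51, rate=9).
The mode of a Gamma(a, b) with a ≥ 1 (shape–rate) is (a−1)/b = 50/9 ≈ 5.556.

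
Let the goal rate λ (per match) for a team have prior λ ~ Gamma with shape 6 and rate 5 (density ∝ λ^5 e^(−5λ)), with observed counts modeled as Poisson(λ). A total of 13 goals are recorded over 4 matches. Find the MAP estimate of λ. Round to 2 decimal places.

Σxᵢ = 13, n = 4.
Posterior ∝ λ^5e^(−5λ) · λ^13e^(−4λ) = λ^18e^(−9λ), i.e. Gamma(shape=19, rate=9).
The mode of a Gamma(a, b) with a ≥ 1 (shape–rate) is (a−1)/b = 18/9 ≈ 2.00.

λ̂_MAP = 2.00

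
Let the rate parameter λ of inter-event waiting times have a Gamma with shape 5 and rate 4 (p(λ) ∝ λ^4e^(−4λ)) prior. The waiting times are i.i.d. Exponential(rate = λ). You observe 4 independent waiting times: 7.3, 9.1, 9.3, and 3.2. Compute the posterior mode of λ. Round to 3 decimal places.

λ̂_MAP = 0.243

The Exponential(rate=λ) likelihood is ∝ λ^n e^(−λΣtᵢ). Here n = 4 and Σtᵢ = 7.3 + 9.1 + 9.3 + 3.2 = 28.9.
Posterior ∝ λ^4e^(−4λ) · λ^4e^(−28.9λ) = λ^8e^(−32.9λ), i.e. Gamma(9, 32.9).
Mode = (a−1)/b = 8/32.9 ≈ 0.243.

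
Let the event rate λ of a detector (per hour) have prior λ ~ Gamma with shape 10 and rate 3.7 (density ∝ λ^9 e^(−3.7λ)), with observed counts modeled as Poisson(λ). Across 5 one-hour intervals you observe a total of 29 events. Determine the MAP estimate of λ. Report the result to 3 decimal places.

λ̂_MAP = 4.368

Σxᵢ = 29, n = 5.
Posterior ∝ λ^9e^(−3.7λ) · λ^29e^(−5λ) = λ^38e^(−8.7λ), i.e. Gamma(shape=39, rate=8.7).
The mode of a Gamma(a, b) with a ≥ 1 (shape–rate) is (a−1)/b = 38/8.7 ≈ 4.368.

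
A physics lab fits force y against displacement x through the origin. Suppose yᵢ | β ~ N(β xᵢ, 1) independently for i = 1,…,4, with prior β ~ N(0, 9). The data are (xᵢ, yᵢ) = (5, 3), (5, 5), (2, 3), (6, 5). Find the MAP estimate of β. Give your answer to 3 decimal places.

log p(β | y) = −Σ(yᵢ − βxᵢ)²/(2·1) − β²/(2·9) + const.
Setting the derivative to zero: Σxᵢ(yᵢ − βxᵢ)/1 − β/9 = 0, so β = Σxᵢyᵢ / (Σxᵢ² + σ²/τ²).
Σxᵢyᵢ = 5·3 + 5·5 + 2·3 + 6·5 = 76; Σxᵢ² = 90; σ²/τ² = 1/9.
β̂_MAP = 76 / (90 + 1/9) = 76/(811/9) = 684/811 ≈ 0.843.

β̂_MAP = 0.843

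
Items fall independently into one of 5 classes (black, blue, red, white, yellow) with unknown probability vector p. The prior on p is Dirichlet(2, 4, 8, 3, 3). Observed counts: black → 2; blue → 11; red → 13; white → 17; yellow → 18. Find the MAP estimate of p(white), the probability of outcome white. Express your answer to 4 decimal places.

MAP estimate of p(white) = 0.2500

The posterior is Dirichlet(αᵢ + nᵢ) = Dirichlet(4, 15, 21, 20, 21).
For a Dirichlet(a₁,…,a_K) with all aᵢ > 1, the mode has j-th component (aⱼ − 1)/(Σaᵢ − K).
Here Σaᵢ = 81 and K = 5, so p(white) = (20 − 1)/(81 − 5) = 19/76 ≈ 0.2500.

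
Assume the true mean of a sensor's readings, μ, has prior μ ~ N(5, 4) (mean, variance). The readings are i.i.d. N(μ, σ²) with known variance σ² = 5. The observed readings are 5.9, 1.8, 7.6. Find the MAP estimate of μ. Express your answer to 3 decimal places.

μ̂_MAP = 5.071

n = 3; x̄ = (5.9 + 1.8 + 7.6)/3 = 15.3/3 = 5.1.
For a Normal prior and Normal likelihood with known variance, the posterior is Normal; its mode equals its mean, the precision-weighted average.
Prior precision 1/σ₀² = 1/4 = 0.25; data precision n/σ² = 3/5 = 0.6.
μ̂ = (0.25·5 + 0.6·5.1) / (0.25 + 0.6) = 4.31/0.85 = 431/85 ≈ 5.071.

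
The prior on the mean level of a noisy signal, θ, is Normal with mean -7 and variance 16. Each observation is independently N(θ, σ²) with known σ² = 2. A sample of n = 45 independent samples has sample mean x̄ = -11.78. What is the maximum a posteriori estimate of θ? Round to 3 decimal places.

θ̂_MAP = -11.767

n = 45, x̄ = -11.78.
For a Normal prior and Normal likelihood with known variance, the posterior is Normal; its mode equals its mean, the precision-weighted average.
Prior precision 1/σ₀² = 1/16 = 0.0625; data precision n/σ² = 45/2 = 22.5.
θ̂ = (0.0625·(-7) + 22.5·(-11.78)) / (0.0625 + 22.5) = (-265.4875)/22.5625 = -21239/1805 ≈ -11.767.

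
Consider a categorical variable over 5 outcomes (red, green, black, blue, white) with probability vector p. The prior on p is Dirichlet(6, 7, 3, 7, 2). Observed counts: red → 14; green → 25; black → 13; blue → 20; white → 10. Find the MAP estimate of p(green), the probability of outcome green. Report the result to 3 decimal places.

The posterior is Dirichlet(αᵢ + nᵢ) = Dirichlet(20, 32, 16, 27, 12).
For a Dirichlet(a₁,…,a_K) with all aᵢ > 1, the mode has j-th component (aⱼ − 1)/(Σaᵢ − K).
Here Σaᵢ = 107 and K = 5, so p(green) = (32 − 1)/(107 − 5) = 31/102 ≈ 0.304.

MAP estimate of p(green) = 0.304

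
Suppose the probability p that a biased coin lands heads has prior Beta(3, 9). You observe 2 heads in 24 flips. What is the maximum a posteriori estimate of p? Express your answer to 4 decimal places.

Prior: Beta(3, 9).
Data: 2 successes in 24 trials. The binomial likelihood contributes p^2(1−p)^22, so the posterior is Beta(3+2, 9+22) = Beta(5, 31).
For Beta(a, b) with a, b > 1 the mode is (a−1)/(a+b−2) = 4/34 ≈ 0.1176.

p̂_MAP = 0.1176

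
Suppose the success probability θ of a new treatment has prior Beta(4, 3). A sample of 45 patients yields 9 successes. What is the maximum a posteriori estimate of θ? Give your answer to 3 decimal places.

θ̂_MAP = 0.240

Prior: Beta(4, 3).
Data: 9 successes in 45 trials. The binomial likelihood contributes θ^9(1−θ)^36, so the posterior is Beta(4+9, 3+36) = Beta(13, 39).
For Beta(a, b) with a, b > 1 the mode is (a−1)/(a+b−2) = 12/50 ≈ 0.240.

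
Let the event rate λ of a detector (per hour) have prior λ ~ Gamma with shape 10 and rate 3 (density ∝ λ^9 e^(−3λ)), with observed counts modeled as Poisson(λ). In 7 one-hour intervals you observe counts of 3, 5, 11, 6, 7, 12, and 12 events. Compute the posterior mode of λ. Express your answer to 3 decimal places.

Σxᵢ = 3+5+11+6+7+12+12 = 56, with n = 7.
Posterior ∝ λ^9e^(−3λ) · λ^56e^(−7λ) = λ^65e^(−10λ), i.e. Gamma(shape=66, rate=10).
The mode of a Gamma(a, b) with a ≥ 1 (shape–rate) is (a−1)/b = 65/10 ≈ 6.500.

λ̂_MAP = 6.500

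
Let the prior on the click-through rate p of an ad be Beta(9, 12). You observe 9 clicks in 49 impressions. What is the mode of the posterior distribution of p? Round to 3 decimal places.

Prior: Beta(9, 12).
Data: 9 successes in 49 trials. The binomial likelihood contributes p^9(1−p)^40, so the posterior is Beta(9+9, 12+40) = Beta(18, 52).
For Beta(a, b) with a, b > 1 the mode is (a−1)/(a+b−2) = 17/68 ≈ 0.250.

p̂_MAP = 0.250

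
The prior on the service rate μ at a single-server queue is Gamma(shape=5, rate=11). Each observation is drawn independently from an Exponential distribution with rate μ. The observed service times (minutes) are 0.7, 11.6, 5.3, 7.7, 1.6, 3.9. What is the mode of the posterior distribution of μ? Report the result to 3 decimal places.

μ̂_MAP = 0.239

The Exponential(rate=μ) likelihood is ∝ μ^n e^(−μΣtᵢ). Here n = 6 and Σtᵢ = 0.7 + 11.6 + 5.3 + 7.7 + 1.6 + 3.9 = 30.8.
Posterior ∝ μ^4e^(−11μ) · μ^6e^(−30.8μ) = μ^10e^(−41.8μ), i.e. Gamma(11, 41.8).
Mode = (a−1)/b = 10/41.8 ≈ 0.239.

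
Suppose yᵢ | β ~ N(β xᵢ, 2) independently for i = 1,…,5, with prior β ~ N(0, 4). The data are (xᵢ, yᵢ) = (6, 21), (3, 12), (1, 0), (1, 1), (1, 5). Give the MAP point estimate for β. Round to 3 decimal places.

log p(β | y) = −Σ(yᵢ − βxᵢ)²/(2·2) − β²/(2·4) + const.
Setting the derivative to zero: Σxᵢ(yᵢ − βxᵢ)/2 − β/4 = 0, so β = Σxᵢyᵢ / (Σxᵢ² + σ²/τ²).
Σxᵢyᵢ = 6·21 + 3·12 + 1·0 + 1·1 + 1·5 = 168; Σxᵢ² = 48; σ²/τ² = 0.5.
β̂_MAP = 168 / (48 + 0.5) = 168/48.5 ≈ 3.464.

β̂_MAP = 3.464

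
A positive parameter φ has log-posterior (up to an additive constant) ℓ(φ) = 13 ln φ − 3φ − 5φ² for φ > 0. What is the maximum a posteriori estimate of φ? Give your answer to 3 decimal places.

φ̂_MAP = 1.000

ℓ'(φ) = 13/φ − 3 − 10φ. Setting this to zero and multiplying by φ: 10φ² + 3φ − 13 = 0.
φ = (−3 + √(3² + 4·10·13)) / (2·10) = (−3 + √529) / 20 = (−3 + 23)/20 = 1.
ℓ''(φ) = −13/φ² − 10 < 0, confirming a maximum.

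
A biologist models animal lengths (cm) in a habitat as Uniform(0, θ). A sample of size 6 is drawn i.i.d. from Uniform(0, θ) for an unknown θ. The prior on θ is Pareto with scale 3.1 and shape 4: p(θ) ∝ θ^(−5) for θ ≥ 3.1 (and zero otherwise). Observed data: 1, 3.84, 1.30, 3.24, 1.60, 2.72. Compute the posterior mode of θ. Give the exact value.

θ̂_MAP = 3.84

The Uniform(0, θ) likelihood is θ^(−n) for θ ≥ max(xᵢ), zero otherwise. Here max(xᵢ) = 3.84.
Posterior ∝ θ^(−5) · θ^(−6) = θ^(−11) on θ ≥ max(3.1, 3.84) = 3.84.
This density is strictly decreasing in θ, so the posterior mode lies at the lower boundary of the support.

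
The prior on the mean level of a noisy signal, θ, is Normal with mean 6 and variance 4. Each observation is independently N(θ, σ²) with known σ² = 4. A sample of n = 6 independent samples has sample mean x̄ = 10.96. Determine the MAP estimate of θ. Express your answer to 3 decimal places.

θ̂_MAP = 10.251

n = 6, x̄ = 10.96.
For a Normal prior and Normal likelihood with known variance, the posterior is Normal; its mode equals its mean, the precision-weighted average.
Prior precision 1/σ₀² = 1/4 = 0.25; data precision n/σ² = 6/4 = 1.5.
θ̂ = (0.25·6 + 1.5·10.96) / (0.25 + 1.5) = 17.94/1.75 = 1794/175 ≈ 10.251.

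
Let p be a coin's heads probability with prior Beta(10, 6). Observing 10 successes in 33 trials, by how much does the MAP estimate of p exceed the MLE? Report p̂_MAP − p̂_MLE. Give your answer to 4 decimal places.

Posterior is Beta(20, 29); MAP = (20−1)/(49−2) = 19/47 ≈ 0.40426.
MLE ignores the prior: p̂_MLE = k/n = 10/33 ≈ 0.30303.
Difference = 19/47 − 10/33 = 157/1551 ≈ 0.1012.

MAP − MLE = 0.1012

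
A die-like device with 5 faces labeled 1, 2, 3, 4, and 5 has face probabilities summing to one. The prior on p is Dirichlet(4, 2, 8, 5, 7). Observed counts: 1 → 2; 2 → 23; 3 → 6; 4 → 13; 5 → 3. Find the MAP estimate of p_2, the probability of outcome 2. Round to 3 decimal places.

MAP estimate: 0.353

The posterior is Dirichlet(αᵢ + nᵢ) = Dirichlet(6, 25, 14, 18, 10).
For a Dirichlet(a₁,…,a_K) with all aᵢ > 1, the mode has j-th component (aⱼ − 1)/(Σaᵢ − K).
Here Σaᵢ = 73 and K = 5, so p_2 = (25 − 1)/(73 − 5) = 24/68 ≈ 0.353.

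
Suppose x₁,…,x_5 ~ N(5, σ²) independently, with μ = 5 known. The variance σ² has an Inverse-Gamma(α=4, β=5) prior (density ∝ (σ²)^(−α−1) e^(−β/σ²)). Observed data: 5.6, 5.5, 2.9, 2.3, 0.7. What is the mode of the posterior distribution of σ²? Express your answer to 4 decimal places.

σ̂²_MAP = 2.7200

Sum of squared deviations about the known mean: SS = (5.6−5)² + (5.5−5)² + (2.9−5)² + (2.3−5)² + (0.7−5)² = 30.8.
The Normal likelihood contributes (σ²)^(−n/2) exp(−SS/(2σ²)), so the posterior is Inverse-Gamma(α + n/2, β + SS/2) = Inverse-Gamma(6.5, 20.4).
The mode of Inverse-Gamma(a, b) is b/(a+1) = 20.4/7.5 ≈ 2.7200.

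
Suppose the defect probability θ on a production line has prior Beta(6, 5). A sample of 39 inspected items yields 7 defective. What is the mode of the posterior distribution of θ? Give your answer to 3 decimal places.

Prior: Beta(6, 5).
Data: 7 successes in 39 trials. The binomial likelihood contributes θ^7(1−θ)^32, so the posterior is Beta(6+7, 5+32) = Beta(13, 37).
For Beta(a, b) with a, b > 1 the mode is (a−1)/(a+b−2) = 12/48 ≈ 0.250.

θ̂_MAP = 0.250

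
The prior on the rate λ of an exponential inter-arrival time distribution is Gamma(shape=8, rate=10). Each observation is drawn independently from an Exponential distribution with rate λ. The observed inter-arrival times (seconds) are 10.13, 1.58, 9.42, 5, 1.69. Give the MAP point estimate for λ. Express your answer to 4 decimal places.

λ̂_MAP = 0.3173

The Exponential(rate=λ) likelihood is ∝ λ^n e^(−λΣtᵢ). Here n = 5 and Σtᵢ = 10.13 + 1.58 + 9.42 + 5 + 1.69 = 27.82.
Posterior ∝ λ^7e^(−10λ) · λ^5e^(−27.82λ) = λ^12e^(−37.82λ), i.e. Gamma(13, 37.82).
Mode = (a−1)/b = 12/37.82 ≈ 0.3173.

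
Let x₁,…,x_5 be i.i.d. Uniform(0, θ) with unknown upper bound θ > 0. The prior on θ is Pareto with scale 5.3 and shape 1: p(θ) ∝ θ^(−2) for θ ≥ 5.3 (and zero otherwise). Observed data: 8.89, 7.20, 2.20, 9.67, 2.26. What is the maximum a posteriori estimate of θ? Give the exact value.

The Uniform(0, θ) likelihood is θ^(−n) for θ ≥ max(xᵢ), zero otherwise. Here max(xᵢ) = 9.67.
Posterior ∝ θ^(−2) · θ^(−5) = θ^(−7) on θ ≥ max(5.3, 9.67) = 9.67.
This density is strictly decreasing in θ, so the posterior mode lies at the lower boundary of the support.

θ̂_MAP = 9.67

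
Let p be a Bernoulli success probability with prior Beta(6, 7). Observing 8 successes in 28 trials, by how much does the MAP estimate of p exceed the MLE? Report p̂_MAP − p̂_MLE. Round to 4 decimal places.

Posterior is Beta(14, 27); MAP = (14−1)/(41−2) = 13/39 ≈ 0.33333.
MLE ignores the prior: p̂_MLE = k/n = 8/28 ≈ 0.28571.
Difference = 13/39 − 8/28 = 1/21 ≈ 0.0476.

MAP − MLE = 0.0476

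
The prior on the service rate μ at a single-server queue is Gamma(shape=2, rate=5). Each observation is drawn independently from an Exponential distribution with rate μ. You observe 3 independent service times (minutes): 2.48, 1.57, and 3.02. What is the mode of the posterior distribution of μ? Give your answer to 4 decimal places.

The Exponential(rate=μ) likelihood is ∝ μ^n e^(−μΣtᵢ). Here n = 3 and Σtᵢ = 2.48 + 1.57 + 3.02 = 7.07.
Posterior ∝ μe^(−5μ) · μ^3e^(−7.07μ) = μ^4e^(−12.07μ), i.e. Gamma(5, 12.07).
Mode = (a−1)/b = 4/12.07 ≈ 0.3314.

μ̂_MAP = 0.3314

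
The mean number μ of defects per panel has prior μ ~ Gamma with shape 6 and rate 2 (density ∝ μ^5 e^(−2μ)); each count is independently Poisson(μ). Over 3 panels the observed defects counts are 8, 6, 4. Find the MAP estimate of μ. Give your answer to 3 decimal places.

Σxᵢ = 8+6+4 = 18, with n = 3.
Posterior ∝ μ^5e^(−2μ) · μ^18e^(−3μ) = μ^23e^(−5μ), i.e. Gamma(shape=24, rate=5).
The mode of a Gamma(a, b) with a ≥ 1 (shape–rate) is (a−1)/b = 23/5 ≈ 4.600.

μ̂_MAP = 4.600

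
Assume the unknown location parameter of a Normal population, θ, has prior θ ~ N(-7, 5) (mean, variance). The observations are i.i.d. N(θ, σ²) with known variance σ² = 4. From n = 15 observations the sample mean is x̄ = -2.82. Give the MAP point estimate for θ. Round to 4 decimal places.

n = 15, x̄ = -2.82.
For a Normal prior and Normal likelihood with known variance, the posterior is Normal; its mode equals its mean, the precision-weighted average.
Prior precision 1/σ₀² = 1/5 = 0.2; data precision n/σ² = 15/4 = 3.75.
θ̂ = (0.2·(-7) + 3.75·(-2.82)) / (0.2 + 3.75) = (-11.975)/3.95 = -479/158 ≈ -3.0316.

θ̂_MAP = -3.0316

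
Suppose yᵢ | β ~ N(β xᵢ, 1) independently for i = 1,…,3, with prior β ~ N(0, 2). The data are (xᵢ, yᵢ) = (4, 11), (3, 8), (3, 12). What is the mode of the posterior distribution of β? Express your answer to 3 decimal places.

β̂_MAP = 3.014

log p(β | y) = −Σ(yᵢ − βxᵢ)²/(2·1) − β²/(2·2) + const.
Setting the derivative to zero: Σxᵢ(yᵢ − βxᵢ)/1 − β/2 = 0, so β = Σxᵢyᵢ / (Σxᵢ² + σ²/τ²).
Σxᵢyᵢ = 4·11 + 3·8 + 3·12 = 104; Σxᵢ² = 34; σ²/τ² = 0.5.
β̂_MAP = 104 / (34 + 0.5) = 104/34.5 ≈ 3.014.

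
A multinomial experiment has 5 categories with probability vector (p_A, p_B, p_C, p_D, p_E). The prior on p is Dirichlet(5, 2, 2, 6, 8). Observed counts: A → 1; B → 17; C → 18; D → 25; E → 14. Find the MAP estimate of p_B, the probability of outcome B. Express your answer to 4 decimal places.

MAP estimate of p_B = 0.1935

The posterior is Dirichlet(αᵢ + nᵢ) = Dirichlet(6, 19, 20, 31, 22).
For a Dirichlet(a₁,…,a_K) with all aᵢ > 1, the mode has j-th component (aⱼ − 1)/(Σaᵢ − K).
Here Σaᵢ = 98 and K = 5, so p_B = (19 − 1)/(98 − 5) = 18/93 ≈ 0.1935.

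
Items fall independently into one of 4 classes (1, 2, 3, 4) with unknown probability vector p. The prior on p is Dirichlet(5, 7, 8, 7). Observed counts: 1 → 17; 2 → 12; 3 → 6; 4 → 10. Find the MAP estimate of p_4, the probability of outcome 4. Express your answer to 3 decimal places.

The posterior is Dirichlet(αᵢ + nᵢ) = Dirichlet(22, 19, 14, 17).
For a Dirichlet(a₁,…,a_K) with all aᵢ > 1, the mode has j-th component (aⱼ − 1)/(Σaᵢ − K).
Here Σaᵢ = 72 and K = 4, so p_4 = (17 − 1)/(72 − 4) = 16/68 ≈ 0.235.

MAP estimate: 0.235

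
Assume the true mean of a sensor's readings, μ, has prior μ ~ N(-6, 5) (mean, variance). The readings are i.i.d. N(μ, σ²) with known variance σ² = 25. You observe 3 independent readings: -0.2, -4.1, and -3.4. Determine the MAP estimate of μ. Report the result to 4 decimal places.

μ̂_MAP = -4.7125

n = 3; x̄ = ((-0.2) + (-4.1) + (-3.4))/3 = -7.7/3 = -77/30 ≈ -2.5667.
For a Normal prior and Normal likelihood with known variance, the posterior is Normal; its mode equals its mean, the precision-weighted average.
Prior precision 1/σ₀² = 1/5 = 0.2; data precision n/σ² = 3/25 = 0.12.
μ̂ = (0.2·(-6) + 0.12·(-77/30)) / (0.2 + 0.12) = (-1.508)/0.32 = -4.7125.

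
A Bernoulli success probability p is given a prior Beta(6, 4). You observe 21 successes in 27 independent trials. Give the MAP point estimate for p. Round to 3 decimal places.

p̂_MAP = 0.743

Prior: Beta(6, 4).
Data: 21 successes in 27 trials. The binomial likelihood contributes p^21(1−p)^6, so the posterior is Beta(6+21, 4+6) = Beta(27, 10).
For Beta(a, b) with a, b > 1 the mode is (a−1)/(a+b−2) = 26/35 ≈ 0.743.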